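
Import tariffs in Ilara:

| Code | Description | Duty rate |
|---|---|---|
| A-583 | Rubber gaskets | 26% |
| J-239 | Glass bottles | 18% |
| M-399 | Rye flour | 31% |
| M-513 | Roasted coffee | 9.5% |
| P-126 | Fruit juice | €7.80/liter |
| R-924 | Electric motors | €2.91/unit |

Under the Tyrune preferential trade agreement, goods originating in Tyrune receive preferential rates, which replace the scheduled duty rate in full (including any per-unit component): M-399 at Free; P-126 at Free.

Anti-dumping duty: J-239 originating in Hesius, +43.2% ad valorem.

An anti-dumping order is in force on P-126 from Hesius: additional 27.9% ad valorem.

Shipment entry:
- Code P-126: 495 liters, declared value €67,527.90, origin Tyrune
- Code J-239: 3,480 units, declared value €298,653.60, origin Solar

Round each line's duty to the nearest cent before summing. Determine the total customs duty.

€53,757.65

Line 1 (P-126, Tyrune, 495 liters, €67,527.90):
Base rate for P-126 is €7.80/liter.
Origin Tyrune qualifies under the Ilara–Tyrune agreement and P-126 is covered: preferential rate Free applies instead.
The additional-duty order on P-126 targets Hesius, not Tyrune; it does not apply.
Duty = €67,527.90 × 0% = €0.00.
Line 2 (J-239, Solar, 3,480 units, €298,653.60):
Base rate for J-239 is 18%.
The additional-duty order on J-239 targets Hesius, not Solar; it does not apply.
Duty = €298,653.60 × 18% = €53,757.65.
Total = €0.00 + €53,757.65 = €53,757.65.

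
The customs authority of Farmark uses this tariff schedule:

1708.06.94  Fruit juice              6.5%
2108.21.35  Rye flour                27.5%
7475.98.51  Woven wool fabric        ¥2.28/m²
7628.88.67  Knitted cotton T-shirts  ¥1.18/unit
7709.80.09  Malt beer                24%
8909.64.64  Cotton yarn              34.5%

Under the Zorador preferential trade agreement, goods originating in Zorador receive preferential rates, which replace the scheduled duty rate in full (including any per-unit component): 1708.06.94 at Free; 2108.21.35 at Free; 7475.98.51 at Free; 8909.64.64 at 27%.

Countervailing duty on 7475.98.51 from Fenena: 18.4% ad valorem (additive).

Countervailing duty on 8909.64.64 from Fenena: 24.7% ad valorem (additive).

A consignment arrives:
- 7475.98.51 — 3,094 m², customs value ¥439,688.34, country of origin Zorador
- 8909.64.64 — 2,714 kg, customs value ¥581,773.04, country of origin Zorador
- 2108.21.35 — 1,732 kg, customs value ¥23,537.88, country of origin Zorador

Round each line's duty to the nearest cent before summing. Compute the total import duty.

Line 1 (7475.98.51, Zorador, 3,094 m², ¥439,688.34):
Base rate for 7475.98.51 is ¥2.28/m².
Origin Zorador qualifies under the Farmark–Zorador agreement and 7475.98.51 is covered: preferential rate Free applies instead.
The additional-duty order on 7475.98.51 targets Fenena, not Zorador; it does not apply.
Duty = ¥439,688.34 × 0% = ¥0.00.
Line 2 (8909.64.64, Zorador, 2,714 kg, ¥581,773.04):
Base rate for 8909.64.64 is 34.5%.
Origin Zorador qualifies under the Farmark–Zorador agreement and 8909.64.64 is covered: preferential rate 27% applies instead.
The additional-duty order on 8909.64.64 targets Fenena, not Zorador; it does not apply.
Duty = ¥581,773.04 × 27% = ¥157,078.72.
Line 3 (2108.21.35, Zorador, 1,732 kg, ¥23,537.88):
Base rate for 2108.21.35 is 27.5%.
Origin Zorador qualifies under the Farmark–Zorador agreement and 2108.21.35 is covered: preferential rate Free applies instead.
Duty = ¥23,537.88 × 0% = ¥0.00.
Total = ¥0.00 + ¥157,078.72 + ¥0.00 = ¥157,078.72.

¥157,078.72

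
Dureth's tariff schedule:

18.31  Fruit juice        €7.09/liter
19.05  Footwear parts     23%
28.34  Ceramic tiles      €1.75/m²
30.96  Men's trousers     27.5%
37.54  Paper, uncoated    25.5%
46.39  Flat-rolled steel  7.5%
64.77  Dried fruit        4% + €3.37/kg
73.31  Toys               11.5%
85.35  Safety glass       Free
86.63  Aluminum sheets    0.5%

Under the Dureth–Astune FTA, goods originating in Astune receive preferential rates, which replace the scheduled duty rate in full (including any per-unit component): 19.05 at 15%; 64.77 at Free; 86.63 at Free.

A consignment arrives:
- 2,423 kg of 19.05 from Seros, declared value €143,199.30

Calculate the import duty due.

€32,935.84

Line 1 (19.05, Seros, 2,423 kg, €143,199.30):
Base rate for 19.05 is 23%.
19.05 has an FTA preferential rate, but origin Seros is not Astune; base rate stands.
Duty = €143,199.30 × 23% = €32,935.84.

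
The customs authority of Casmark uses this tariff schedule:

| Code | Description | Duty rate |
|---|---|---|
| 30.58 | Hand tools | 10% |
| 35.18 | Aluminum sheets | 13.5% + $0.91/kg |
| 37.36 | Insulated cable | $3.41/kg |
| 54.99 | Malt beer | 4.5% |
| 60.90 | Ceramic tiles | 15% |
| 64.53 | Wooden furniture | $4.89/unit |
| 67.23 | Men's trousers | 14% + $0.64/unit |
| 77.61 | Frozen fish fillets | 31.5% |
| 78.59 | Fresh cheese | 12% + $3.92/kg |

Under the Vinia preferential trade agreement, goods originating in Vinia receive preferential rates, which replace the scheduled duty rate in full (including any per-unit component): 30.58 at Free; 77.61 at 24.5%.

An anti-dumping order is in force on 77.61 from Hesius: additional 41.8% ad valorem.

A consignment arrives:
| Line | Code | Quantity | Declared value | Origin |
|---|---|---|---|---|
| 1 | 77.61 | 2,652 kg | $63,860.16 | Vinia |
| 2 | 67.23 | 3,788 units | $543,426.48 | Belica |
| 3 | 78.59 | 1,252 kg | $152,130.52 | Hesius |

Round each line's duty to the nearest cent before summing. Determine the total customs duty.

Line 1 (77.61, Vinia, 2,652 kg, $63,860.16):
Base rate for 77.61 is 31.5%.
Origin Vinia qualifies under the Casmark–Vinia agreement and 77.61 is covered: preferential rate 24.5% applies instead.
The additional-duty order on 77.61 targets Hesius, not Vinia; it does not apply.
Duty = $63,860.16 × 24.5% = $15,645.74.
Line 2 (67.23, Belica, 3,788 units, $543,426.48):
Base rate for 67.23 is 14% + $0.64/unit.
Duty = $543,426.48 × 14% + 3,788 × $0.64 = $78,504.03.
Line 3 (78.59, Hesius, 1,252 kg, $152,130.52):
Base rate for 78.59 is 12% + $3.92/kg.
Duty = $152,130.52 × 12% + 1,252 × $3.92 = $23,163.50.
Total = $15,645.74 + $78,504.03 + $23,163.50 = $117,313.27.

$117,313.27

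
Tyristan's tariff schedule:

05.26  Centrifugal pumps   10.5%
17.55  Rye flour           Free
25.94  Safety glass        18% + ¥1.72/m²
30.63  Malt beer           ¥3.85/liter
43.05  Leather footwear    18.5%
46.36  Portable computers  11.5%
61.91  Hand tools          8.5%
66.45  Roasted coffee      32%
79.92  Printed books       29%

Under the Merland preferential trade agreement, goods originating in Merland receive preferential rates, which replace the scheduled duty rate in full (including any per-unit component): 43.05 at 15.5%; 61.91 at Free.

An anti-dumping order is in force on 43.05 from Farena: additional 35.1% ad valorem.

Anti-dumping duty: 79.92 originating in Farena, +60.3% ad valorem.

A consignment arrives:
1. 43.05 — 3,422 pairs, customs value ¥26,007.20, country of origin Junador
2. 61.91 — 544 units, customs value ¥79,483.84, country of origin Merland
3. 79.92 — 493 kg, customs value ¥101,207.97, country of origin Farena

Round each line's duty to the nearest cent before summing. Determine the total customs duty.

¥95,190.05

Line 1 (43.05, Junador, 3,422 pairs, ¥26,007.20):
Base rate for 43.05 is 18.5%.
43.05 has an FTA preferential rate, but origin Junador is not Merland; base rate stands.
The additional-duty order on 43.05 targets Farena, not Junador; it does not apply.
Duty = ¥26,007.20 × 18.5% = ¥4,811.33.
Line 2 (61.91, Merland, 544 units, ¥79,483.84):
Base rate for 61.91 is 8.5%.
Origin Merland qualifies under the Tyristan–Merland agreement and 61.91 is covered: preferential rate Free applies instead.
Duty = ¥79,483.84 × 0% = ¥0.00.
Line 3 (79.92, Farena, 493 kg, ¥101,207.97):
Base rate for 79.92 is 29%.
Additional duty on 79.92 from Farena: +60.3%. Applied ad valorem rate: 29% + 60.3% = 89.3%.
Duty = ¥101,207.97 × 89.3% = ¥90,378.72.
Total = ¥4,811.33 + ¥0.00 + ¥90,378.72 = ¥95,190.05.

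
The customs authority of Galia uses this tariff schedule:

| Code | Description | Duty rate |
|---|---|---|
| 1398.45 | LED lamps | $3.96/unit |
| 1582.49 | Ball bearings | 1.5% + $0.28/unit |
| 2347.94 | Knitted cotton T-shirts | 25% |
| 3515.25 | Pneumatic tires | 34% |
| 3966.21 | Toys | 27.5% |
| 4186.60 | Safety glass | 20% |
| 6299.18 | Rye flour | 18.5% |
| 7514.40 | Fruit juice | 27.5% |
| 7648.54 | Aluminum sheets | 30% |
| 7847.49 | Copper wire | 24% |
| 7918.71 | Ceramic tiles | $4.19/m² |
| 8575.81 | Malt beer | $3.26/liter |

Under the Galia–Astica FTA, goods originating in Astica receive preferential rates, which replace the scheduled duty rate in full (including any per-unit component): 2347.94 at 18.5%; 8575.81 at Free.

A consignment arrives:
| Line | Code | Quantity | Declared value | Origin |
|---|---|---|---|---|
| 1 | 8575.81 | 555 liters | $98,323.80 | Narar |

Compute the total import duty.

Line 1 (8575.81, Narar, 555 liters, $98,323.80):
Base rate for 8575.81 is $3.26/liter.
8575.81 has an FTA preferential rate, but origin Narar is not Astica; base rate stands.
Duty = 555 × $3.26 = $1,809.30.

$1,809.30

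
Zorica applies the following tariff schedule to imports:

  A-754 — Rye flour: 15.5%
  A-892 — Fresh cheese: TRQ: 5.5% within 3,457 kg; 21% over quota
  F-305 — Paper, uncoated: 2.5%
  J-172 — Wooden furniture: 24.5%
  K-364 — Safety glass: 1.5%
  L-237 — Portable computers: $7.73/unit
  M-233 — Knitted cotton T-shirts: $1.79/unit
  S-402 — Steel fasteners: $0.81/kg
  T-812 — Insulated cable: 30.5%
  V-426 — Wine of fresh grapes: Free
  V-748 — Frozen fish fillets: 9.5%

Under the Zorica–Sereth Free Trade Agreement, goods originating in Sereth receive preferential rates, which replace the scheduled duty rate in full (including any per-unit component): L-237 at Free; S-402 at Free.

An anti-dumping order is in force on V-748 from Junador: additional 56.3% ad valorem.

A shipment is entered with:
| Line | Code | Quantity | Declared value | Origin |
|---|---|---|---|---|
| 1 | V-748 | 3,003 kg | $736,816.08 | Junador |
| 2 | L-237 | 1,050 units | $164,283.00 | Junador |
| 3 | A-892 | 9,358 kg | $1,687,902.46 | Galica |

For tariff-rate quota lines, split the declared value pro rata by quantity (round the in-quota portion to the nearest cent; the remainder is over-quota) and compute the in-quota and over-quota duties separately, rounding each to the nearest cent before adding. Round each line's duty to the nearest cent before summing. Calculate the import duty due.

Line 1 (V-748, Junador, 3,003 kg, $736,816.08):
Base rate for V-748 is 9.5%.
Additional duty on V-748 from Junador: +56.3%. Applied ad valorem rate: 9.5% + 56.3% = 65.8%.
Duty = $736,816.08 × 65.8% = $484,824.98.
Line 2 (L-237, Junador, 1,050 units, $164,283.00):
Base rate for L-237 is $7.73/unit.
L-237 has an FTA preferential rate, but origin Junador is not Sereth; base rate stands.
Duty = 1,050 × $7.73 = $8,116.50.
Line 3 (A-892, Galica, 9,358 kg, $1,687,902.46):
Code A-892 is under a tariff-rate quota (threshold 3,457 kg). In-quota: 3,457 kg at 5.5%; over-quota: 5,901 kg at 21%.
Pro-rata value split: in-quota = $1,687,902.46 × 3,457/9,358 = $623,539.09; over-quota = $1,687,902.46 − $623,539.09 = $1,064,363.37.
In-quota duty = $623,539.09 × 5.5% = $34,294.65. Over-quota duty = $1,064,363.37 × 21% = $223,516.31.
Line duty = $34,294.65 + $223,516.31 = $257,810.96.
Total = $484,824.98 + $8,116.50 + $257,810.96 = $750,752.44.

$750,752.44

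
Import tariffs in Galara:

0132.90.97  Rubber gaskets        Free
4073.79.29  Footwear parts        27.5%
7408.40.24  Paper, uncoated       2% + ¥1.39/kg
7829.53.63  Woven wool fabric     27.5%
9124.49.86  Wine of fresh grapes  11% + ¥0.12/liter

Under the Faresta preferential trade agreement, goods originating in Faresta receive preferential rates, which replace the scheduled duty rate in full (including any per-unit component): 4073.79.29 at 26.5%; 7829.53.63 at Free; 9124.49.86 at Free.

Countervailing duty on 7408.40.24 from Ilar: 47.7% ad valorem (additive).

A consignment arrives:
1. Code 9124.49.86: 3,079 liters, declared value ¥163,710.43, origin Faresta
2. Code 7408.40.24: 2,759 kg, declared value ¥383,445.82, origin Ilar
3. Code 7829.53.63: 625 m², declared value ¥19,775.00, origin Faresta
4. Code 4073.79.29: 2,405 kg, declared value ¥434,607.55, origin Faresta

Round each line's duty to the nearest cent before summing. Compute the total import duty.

¥309,578.58

Line 1 (9124.49.86, Faresta, 3,079 liters, ¥163,710.43):
Base rate for 9124.49.86 is 11% + ¥0.12/liter.
Origin Faresta qualifies under the Galara–Faresta agreement and 9124.49.86 is covered: preferential rate Free applies instead.
Duty = ¥163,710.43 × 0% = ¥0.00.
Line 2 (7408.40.24, Ilar, 2,759 kg, ¥383,445.82):
Base rate for 7408.40.24 is 2% + ¥1.39/kg.
Additional duty on 7408.40.24 from Ilar: +47.7%. Applied ad valorem rate: 2% + 47.7% = 49.7%.
Duty = ¥383,445.82 × 49.7% + 2,759 × ¥1.39 = ¥194,407.58.
Line 3 (7829.53.63, Faresta, 625 m², ¥19,775.00):
Base rate for 7829.53.63 is 27.5%.
Origin Faresta qualifies under the Galara–Faresta agreement and 7829.53.63 is covered: preferential rate Free applies instead.
Duty = ¥19,775.00 × 0% = ¥0.00.
Line 4 (4073.79.29, Faresta, 2,405 kg, ¥434,607.55):
Base rate for 4073.79.29 is 27.5%.
Origin Faresta qualifies under the Galara–Faresta agreement and 4073.79.29 is covered: preferential rate 26.5% applies instead.
Duty = ¥434,607.55 × 26.5% = ¥115,171.00.
Total = ¥0.00 + ¥194,407.58 + ¥0.00 + ¥115,171.00 = ¥309,578.58.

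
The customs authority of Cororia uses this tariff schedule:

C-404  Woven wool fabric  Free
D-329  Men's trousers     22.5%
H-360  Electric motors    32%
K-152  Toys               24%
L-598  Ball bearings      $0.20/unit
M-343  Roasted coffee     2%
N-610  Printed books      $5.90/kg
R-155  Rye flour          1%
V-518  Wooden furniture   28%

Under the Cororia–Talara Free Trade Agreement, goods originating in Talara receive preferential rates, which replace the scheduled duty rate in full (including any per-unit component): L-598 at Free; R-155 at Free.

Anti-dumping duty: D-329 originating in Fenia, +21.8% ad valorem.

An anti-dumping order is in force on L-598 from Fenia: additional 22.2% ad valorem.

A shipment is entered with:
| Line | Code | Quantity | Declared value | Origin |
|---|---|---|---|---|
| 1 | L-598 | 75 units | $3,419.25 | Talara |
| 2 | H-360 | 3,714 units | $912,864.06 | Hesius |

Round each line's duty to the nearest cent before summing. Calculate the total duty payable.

Line 1 (L-598, Talara, 75 units, $3,419.25):
Base rate for L-598 is $0.20/unit.
Origin Talara qualifies under the Cororia–Talara agreement and L-598 is covered: preferential rate Free applies instead.
The additional-duty order on L-598 targets Fenia, not Talara; it does not apply.
Duty = $3,419.25 × 0% = $0.00.
Line 2 (H-360, Hesius, 3,714 units, $912,864.06):
Base rate for H-360 is 32%.
Duty = $912,864.06 × 32% = $292,116.50.
Total = $0.00 + $292,116.50 = $292,116.50.

$292,116.50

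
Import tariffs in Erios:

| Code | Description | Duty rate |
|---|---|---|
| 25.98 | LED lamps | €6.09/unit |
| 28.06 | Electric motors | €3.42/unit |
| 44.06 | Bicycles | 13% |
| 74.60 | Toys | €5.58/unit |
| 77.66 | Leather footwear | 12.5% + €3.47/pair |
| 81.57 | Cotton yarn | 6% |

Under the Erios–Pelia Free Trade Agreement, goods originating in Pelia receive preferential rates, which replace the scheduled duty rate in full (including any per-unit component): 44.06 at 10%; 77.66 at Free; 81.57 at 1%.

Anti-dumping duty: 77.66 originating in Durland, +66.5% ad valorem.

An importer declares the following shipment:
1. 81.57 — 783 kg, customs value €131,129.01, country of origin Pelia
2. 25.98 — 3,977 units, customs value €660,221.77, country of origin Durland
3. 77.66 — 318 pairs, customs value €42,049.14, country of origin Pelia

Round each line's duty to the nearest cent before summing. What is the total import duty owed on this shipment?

€25,531.22

Line 1 (81.57, Pelia, 783 kg, €131,129.01):
Base rate for 81.57 is 6%.
Origin Pelia qualifies under the Erios–Pelia agreement and 81.57 is covered: preferential rate 1% applies instead.
Duty = €131,129.01 × 1% = €1,311.29.
Line 2 (25.98, Durland, 3,977 units, €660,221.77):
Base rate for 25.98 is €6.09/unit.
Duty = 3,977 × €6.09 = €24,219.93.
Line 3 (77.66, Pelia, 318 pairs, €42,049.14):
Base rate for 77.66 is 12.5% + €3.47/pair.
Origin Pelia qualifies under the Erios–Pelia agreement and 77.66 is covered: preferential rate Free applies instead.
The additional-duty order on 77.66 targets Durland, not Pelia; it does not apply.
Duty = €42,049.14 × 0% = €0.00.
Total = €1,311.29 + €24,219.93 + €0.00 = €25,531.22.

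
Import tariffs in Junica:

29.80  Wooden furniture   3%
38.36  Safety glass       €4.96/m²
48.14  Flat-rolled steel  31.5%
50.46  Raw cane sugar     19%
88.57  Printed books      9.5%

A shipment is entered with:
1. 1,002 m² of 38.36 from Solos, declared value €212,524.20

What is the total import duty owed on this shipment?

€4,969.92

Line 1 (38.36, Solos, 1,002 m², €212,524.20):
Base rate for 38.36 is €4.96/m².
Duty = 1,002 × €4.96 = €4,969.92.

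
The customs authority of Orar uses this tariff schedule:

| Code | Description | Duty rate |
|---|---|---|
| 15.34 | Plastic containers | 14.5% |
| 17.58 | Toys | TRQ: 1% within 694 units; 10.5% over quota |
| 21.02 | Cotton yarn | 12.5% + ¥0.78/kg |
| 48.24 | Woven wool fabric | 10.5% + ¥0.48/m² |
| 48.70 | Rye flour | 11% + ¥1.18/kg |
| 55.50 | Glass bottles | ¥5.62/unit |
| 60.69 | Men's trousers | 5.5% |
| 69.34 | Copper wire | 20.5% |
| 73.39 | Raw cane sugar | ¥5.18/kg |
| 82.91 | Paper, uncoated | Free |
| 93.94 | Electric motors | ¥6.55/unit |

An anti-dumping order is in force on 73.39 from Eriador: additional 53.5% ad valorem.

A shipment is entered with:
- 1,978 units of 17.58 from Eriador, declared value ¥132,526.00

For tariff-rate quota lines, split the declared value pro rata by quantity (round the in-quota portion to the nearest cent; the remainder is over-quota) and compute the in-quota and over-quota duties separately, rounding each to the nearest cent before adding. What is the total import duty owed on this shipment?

Line 1 (17.58, Eriador, 1,978 units, ¥132,526.00):
Code 17.58 is under a tariff-rate quota (threshold 694 units). In-quota: 694 units at 1%; over-quota: 1,284 units at 10.5%.
Pro-rata value split: in-quota = ¥132,526.00 × 694/1,978 = ¥46,498.00; over-quota = ¥132,526.00 − ¥46,498.00 = ¥86,028.00.
In-quota duty = ¥46,498.00 × 1% = ¥464.98. Over-quota duty = ¥86,028.00 × 10.5% = ¥9,032.94.
Line duty = ¥464.98 + ¥9,032.94 = ¥9,497.92.

¥9,497.92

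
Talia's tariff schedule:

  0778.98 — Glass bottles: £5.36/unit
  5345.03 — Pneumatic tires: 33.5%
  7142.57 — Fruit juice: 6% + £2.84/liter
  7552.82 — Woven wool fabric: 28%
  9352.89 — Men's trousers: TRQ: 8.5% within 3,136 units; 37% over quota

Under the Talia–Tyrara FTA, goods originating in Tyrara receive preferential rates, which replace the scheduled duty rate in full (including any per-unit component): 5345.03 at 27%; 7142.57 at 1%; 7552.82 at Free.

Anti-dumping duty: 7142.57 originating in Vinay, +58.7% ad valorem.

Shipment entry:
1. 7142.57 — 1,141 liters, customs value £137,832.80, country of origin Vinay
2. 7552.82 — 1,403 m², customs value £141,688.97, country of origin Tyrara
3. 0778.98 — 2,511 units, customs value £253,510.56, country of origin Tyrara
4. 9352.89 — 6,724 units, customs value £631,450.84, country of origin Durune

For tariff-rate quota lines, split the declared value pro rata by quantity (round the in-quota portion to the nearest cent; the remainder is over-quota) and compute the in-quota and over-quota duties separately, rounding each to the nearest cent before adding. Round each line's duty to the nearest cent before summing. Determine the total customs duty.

£255,581.03

Line 1 (7142.57, Vinay, 1,141 liters, £137,832.80):
Base rate for 7142.57 is 6% + £2.84/liter.
7142.57 has an FTA preferential rate, but origin Vinay is not Tyrara; base rate stands.
Additional duty on 7142.57 from Vinay: +58.7%. Applied ad valorem rate: 6% + 58.7% = 64.7%.
Duty = £137,832.80 × 64.7% + 1,141 × £2.84 = £92,418.26.
Line 2 (7552.82, Tyrara, 1,403 m², £141,688.97):
Base rate for 7552.82 is 28%.
Origin Tyrara qualifies under the Talia–Tyrara agreement and 7552.82 is covered: preferential rate Free applies instead.
Duty = £141,688.97 × 0% = £0.00.
Line 3 (0778.98, Tyrara, 2,511 units, £253,510.56):
Base rate for 0778.98 is £5.36/unit.
Origin Tyrara is the FTA partner but 0778.98 is not on the preference list; base rate stands.
Duty = 2,511 × £5.36 = £13,458.96.
Line 4 (9352.89, Durune, 6,724 units, £631,450.84):
Code 9352.89 is under a tariff-rate quota (threshold 3,136 units). In-quota: 3,136 units at 8.5%; over-quota: 3,588 units at 37%.
Pro-rata value split: in-quota = £631,450.84 × 3,136/6,724 = £294,501.76; over-quota = £631,450.84 − £294,501.76 = £336,949.08.
In-quota duty = £294,501.76 × 8.5% = £25,032.65. Over-quota duty = £336,949.08 × 37% = £124,671.16.
Line duty = £25,032.65 + £124,671.16 = £149,703.81.
Total = £92,418.26 + £0.00 + £13,458.96 + £149,703.81 = £255,581.03.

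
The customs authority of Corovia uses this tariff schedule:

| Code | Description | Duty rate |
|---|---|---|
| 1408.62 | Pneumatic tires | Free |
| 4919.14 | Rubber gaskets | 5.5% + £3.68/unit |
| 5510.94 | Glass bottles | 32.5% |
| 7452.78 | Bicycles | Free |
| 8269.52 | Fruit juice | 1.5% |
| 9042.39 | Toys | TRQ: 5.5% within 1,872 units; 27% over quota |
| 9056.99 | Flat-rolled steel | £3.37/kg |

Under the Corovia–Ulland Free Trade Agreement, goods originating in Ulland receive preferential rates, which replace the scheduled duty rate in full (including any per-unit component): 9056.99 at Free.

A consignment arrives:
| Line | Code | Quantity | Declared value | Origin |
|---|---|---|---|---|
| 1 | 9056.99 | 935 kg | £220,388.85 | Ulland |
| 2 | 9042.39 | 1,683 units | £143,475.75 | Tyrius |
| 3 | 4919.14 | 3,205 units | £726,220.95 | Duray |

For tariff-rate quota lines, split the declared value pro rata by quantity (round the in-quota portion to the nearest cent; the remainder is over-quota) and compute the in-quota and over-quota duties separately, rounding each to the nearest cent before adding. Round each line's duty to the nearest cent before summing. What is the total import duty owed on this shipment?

Line 1 (9056.99, Ulland, 935 kg, £220,388.85):
Base rate for 9056.99 is £3.37/kg.
Origin Ulland qualifies under the Corovia–Ulland agreement and 9056.99 is covered: preferential rate Free applies instead.
Duty = £220,388.85 × 0% = £0.00.
Line 2 (9042.39, Tyrius, 1,683 units, £143,475.75):
Code 9042.39 is under a tariff-rate quota (threshold 1,872 units). Quantity 1,683 units is within the quota, so the in-quota rate 5.5% applies to the full value.
Duty = £143,475.75 × 5.5% = £7,891.17.
Line 3 (4919.14, Duray, 3,205 units, £726,220.95):
Base rate for 4919.14 is 5.5% + £3.68/unit.
Duty = £726,220.95 × 5.5% + 3,205 × £3.68 = £51,736.55.
Total = £0.00 + £7,891.17 + £51,736.55 = £59,627.72.

£59,627.72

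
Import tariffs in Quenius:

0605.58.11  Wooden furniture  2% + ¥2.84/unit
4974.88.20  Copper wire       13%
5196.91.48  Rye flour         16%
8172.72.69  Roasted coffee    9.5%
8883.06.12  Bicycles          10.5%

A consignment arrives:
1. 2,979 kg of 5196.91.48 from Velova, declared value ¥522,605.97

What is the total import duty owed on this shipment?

¥83,616.96

Line 1 (5196.91.48, Velova, 2,979 kg, ¥522,605.97):
Base rate for 5196.91.48 is 16%.
Duty = ¥522,605.97 × 16% = ¥83,616.96.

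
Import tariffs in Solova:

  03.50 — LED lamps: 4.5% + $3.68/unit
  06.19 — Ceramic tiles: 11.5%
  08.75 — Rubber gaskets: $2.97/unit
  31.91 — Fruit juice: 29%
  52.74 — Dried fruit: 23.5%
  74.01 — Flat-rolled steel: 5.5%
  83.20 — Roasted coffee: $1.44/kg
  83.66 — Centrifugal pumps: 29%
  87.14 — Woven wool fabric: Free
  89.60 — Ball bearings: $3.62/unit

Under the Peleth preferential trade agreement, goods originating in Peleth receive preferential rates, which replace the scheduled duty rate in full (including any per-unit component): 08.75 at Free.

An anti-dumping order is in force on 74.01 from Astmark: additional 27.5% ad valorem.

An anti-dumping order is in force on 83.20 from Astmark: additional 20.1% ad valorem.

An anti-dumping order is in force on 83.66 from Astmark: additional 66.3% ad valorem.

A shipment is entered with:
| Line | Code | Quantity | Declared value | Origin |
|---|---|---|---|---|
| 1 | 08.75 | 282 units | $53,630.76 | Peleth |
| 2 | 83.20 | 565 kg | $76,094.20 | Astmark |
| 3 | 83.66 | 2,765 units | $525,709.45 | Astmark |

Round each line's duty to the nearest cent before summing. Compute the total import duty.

Line 1 (08.75, Peleth, 282 units, $53,630.76):
Base rate for 08.75 is $2.97/unit.
Origin Peleth qualifies under the Solova–Peleth agreement and 08.75 is covered: preferential rate Free applies instead.
Duty = $53,630.76 × 0% = $0.00.
Line 2 (83.20, Astmark, 565 kg, $76,094.20):
Base rate for 83.20 is $1.44/kg.
Additional duty on 83.20 from Astmark: +20.1% ad valorem. Applied ad valorem rate = 20.1%.
Duty = $76,094.20 × 20.1% + 565 × $1.44 = $16,108.53.
Line 3 (83.66, Astmark, 2,765 units, $525,709.45):
Base rate for 83.66 is 29%.
Additional duty on 83.66 from Astmark: +66.3%. Applied ad valorem rate: 29% + 66.3% = 95.3%.
Duty = $525,709.45 × 95.3% = $501,001.11.
Total = $0.00 + $16,108.53 + $501,001.11 = $517,109.64.

$517,109.64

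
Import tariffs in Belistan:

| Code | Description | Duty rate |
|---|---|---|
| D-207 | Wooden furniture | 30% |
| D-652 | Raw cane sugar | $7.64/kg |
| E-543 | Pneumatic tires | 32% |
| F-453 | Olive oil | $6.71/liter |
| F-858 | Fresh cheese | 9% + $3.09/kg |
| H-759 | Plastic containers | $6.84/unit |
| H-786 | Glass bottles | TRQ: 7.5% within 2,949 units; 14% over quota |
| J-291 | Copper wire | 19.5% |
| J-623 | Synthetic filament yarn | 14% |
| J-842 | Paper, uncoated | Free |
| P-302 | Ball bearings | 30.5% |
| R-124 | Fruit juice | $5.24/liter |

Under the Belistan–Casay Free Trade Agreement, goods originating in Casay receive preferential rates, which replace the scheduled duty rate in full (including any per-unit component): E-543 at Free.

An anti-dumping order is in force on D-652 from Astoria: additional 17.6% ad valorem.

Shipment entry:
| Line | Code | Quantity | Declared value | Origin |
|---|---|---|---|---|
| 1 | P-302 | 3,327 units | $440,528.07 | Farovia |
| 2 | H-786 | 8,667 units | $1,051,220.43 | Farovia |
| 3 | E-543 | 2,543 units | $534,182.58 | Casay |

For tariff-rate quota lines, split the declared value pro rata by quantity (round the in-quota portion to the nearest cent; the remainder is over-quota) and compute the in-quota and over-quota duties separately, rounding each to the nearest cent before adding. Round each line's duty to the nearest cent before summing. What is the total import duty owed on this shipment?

$258,282.45

Line 1 (P-302, Farovia, 3,327 units, $440,528.07):
Base rate for P-302 is 30.5%.
Duty = $440,528.07 × 30.5% = $134,361.06.
Line 2 (H-786, Farovia, 8,667 units, $1,051,220.43):
Code H-786 is under a tariff-rate quota (threshold 2,949 units). In-quota: 2,949 units at 7.5%; over-quota: 5,718 units at 14%.
Pro-rata value split: in-quota = $1,051,220.43 × 2,949/8,667 = $357,684.21; over-quota = $1,051,220.43 − $357,684.21 = $693,536.22.
In-quota duty = $357,684.21 × 7.5% = $26,826.32. Over-quota duty = $693,536.22 × 14% = $97,095.07.
Line duty = $26,826.32 + $97,095.07 = $123,921.39.
Line 3 (E-543, Casay, 2,543 units, $534,182.58):
Base rate for E-543 is 32%.
Origin Casay qualifies under the Belistan–Casay agreement and E-543 is covered: preferential rate Free applies instead.
Duty = $534,182.58 × 0% = $0.00.
Total = $134,361.06 + $123,921.39 + $0.00 = $258,282.45.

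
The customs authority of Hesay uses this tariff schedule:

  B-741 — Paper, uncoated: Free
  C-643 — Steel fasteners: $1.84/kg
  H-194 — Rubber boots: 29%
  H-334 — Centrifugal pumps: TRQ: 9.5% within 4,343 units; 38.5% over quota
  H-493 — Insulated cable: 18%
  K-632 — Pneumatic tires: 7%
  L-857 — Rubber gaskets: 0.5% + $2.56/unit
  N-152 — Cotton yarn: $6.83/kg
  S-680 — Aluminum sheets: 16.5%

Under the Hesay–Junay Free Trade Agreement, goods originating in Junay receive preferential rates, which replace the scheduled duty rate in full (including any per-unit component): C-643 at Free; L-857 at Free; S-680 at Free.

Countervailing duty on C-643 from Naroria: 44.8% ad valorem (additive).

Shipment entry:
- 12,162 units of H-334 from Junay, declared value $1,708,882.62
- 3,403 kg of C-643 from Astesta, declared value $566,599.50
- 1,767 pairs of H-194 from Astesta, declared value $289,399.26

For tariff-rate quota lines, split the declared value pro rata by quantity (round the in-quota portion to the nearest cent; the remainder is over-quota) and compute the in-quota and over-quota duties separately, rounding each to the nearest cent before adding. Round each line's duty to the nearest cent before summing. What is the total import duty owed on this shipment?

Line 1 (H-334, Junay, 12,162 units, $1,708,882.62):
Code H-334 is under a tariff-rate quota (threshold 4,343 units). In-quota: 4,343 units at 9.5%; over-quota: 7,819 units at 38.5%.
Pro-rata value split: in-quota = $1,708,882.62 × 4,343/12,162 = $610,234.93; over-quota = $1,708,882.62 − $610,234.93 = $1,098,647.69.
In-quota duty = $610,234.93 × 9.5% = $57,972.32. Over-quota duty = $1,098,647.69 × 38.5% = $422,979.36.
Line duty = $57,972.32 + $422,979.36 = $480,951.68.
Line 2 (C-643, Astesta, 3,403 kg, $566,599.50):
Base rate for C-643 is $1.84/kg.
C-643 has an FTA preferential rate, but origin Astesta is not Junay; base rate stands.
The additional-duty order on C-643 targets Naroria, not Astesta; it does not apply.
Duty = 3,403 × $1.84 = $6,261.52.
Line 3 (H-194, Astesta, 1,767 pairs, $289,399.26):
Base rate for H-194 is 29%.
Duty = $289,399.26 × 29% = $83,925.79.
Total = $480,951.68 + $6,261.52 + $83,925.79 = $571,138.99.

$571,138.99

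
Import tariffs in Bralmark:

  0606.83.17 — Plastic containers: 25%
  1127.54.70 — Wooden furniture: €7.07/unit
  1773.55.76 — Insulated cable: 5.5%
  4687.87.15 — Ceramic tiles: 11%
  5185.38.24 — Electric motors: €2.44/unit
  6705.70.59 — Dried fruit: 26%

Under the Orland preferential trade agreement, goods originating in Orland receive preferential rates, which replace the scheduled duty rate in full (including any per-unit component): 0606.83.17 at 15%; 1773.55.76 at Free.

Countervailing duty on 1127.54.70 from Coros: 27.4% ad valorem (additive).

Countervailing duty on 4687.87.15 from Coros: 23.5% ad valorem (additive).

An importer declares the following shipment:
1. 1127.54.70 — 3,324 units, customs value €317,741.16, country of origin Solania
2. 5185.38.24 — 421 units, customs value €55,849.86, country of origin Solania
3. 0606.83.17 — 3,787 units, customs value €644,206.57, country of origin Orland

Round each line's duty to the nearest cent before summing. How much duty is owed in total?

Line 1 (1127.54.70, Solania, 3,324 units, €317,741.16):
Base rate for 1127.54.70 is €7.07/unit.
The additional-duty order on 1127.54.70 targets Coros, not Solania; it does not apply.
Duty = 3,324 × €7.07 = €23,500.68.
Line 2 (5185.38.24, Solania, 421 units, €55,849.86):
Base rate for 5185.38.24 is €2.44/unit.
Duty = 421 × €2.44 = €1,027.24.
Line 3 (0606.83.17, Orland, 3,787 units, €644,206.57):
Base rate for 0606.83.17 is 25%.
Origin Orland qualifies under the Bralmark–Orland agreement and 0606.83.17 is covered: preferential rate 15% applies instead.
Duty = €644,206.57 × 15% = €96,630.99.
Total = €23,500.68 + €1,027.24 + €96,630.99 = €121,158.91.

€121,158.91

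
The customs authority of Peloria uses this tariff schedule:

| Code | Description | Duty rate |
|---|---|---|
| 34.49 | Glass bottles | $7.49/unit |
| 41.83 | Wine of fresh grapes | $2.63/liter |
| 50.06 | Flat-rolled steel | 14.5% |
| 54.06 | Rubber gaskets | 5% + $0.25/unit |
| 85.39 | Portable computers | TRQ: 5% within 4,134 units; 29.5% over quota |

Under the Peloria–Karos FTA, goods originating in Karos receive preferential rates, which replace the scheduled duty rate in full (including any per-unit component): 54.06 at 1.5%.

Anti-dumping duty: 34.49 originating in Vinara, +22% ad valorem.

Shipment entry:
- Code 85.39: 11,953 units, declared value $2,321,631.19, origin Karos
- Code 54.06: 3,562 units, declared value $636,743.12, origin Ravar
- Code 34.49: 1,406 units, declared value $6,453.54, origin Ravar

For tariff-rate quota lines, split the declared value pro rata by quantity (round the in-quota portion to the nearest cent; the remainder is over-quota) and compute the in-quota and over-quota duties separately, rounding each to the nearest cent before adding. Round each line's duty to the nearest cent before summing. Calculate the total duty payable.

$531,417.83

Line 1 (85.39, Karos, 11,953 units, $2,321,631.19):
Code 85.39 is under a tariff-rate quota (threshold 4,134 units). In-quota: 4,134 units at 5%; over-quota: 7,819 units at 29.5%.
Pro-rata value split: in-quota = $2,321,631.19 × 4,134/11,953 = $802,946.82; over-quota = $2,321,631.19 − $802,946.82 = $1,518,684.37.
In-quota duty = $802,946.82 × 5% = $40,147.34. Over-quota duty = $1,518,684.37 × 29.5% = $448,011.89.
Line duty = $40,147.34 + $448,011.89 = $488,159.23.
Line 2 (54.06, Ravar, 3,562 units, $636,743.12):
Base rate for 54.06 is 5% + $0.25/unit.
54.06 has an FTA preferential rate, but origin Ravar is not Karos; base rate stands.
Duty = $636,743.12 × 5% + 3,562 × $0.25 = $32,727.66.
Line 3 (34.49, Ravar, 1,406 units, $6,453.54):
Base rate for 34.49 is $7.49/unit.
The additional-duty order on 34.49 targets Vinara, not Ravar; it does not apply.
Duty = 1,406 × $7.49 = $10,530.94.
Total = $488,159.23 + $32,727.66 + $10,530.94 = $531,417.83.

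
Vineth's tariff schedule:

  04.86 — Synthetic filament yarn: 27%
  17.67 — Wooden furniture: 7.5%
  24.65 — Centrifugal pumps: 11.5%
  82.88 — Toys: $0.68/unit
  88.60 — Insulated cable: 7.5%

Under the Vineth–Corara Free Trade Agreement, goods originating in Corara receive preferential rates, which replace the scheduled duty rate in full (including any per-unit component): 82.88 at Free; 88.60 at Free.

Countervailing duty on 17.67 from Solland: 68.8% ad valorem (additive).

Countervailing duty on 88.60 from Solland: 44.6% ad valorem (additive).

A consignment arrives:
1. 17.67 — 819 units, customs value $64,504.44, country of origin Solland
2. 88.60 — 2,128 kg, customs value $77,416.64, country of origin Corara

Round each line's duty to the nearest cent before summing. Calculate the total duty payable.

Line 1 (17.67, Solland, 819 units, $64,504.44):
Base rate for 17.67 is 7.5%.
Additional duty on 17.67 from Solland: +68.8%. Applied ad valorem rate: 7.5% + 68.8% = 76.3%.
Duty = $64,504.44 × 76.3% = $49,216.89.
Line 2 (88.60, Corara, 2,128 kg, $77,416.64):
Base rate for 88.60 is 7.5%.
Origin Corara qualifies under the Vineth–Corara agreement and 88.60 is covered: preferential rate Free applies instead.
The additional-duty order on 88.60 targets Solland, not Corara; it does not apply.
Duty = $77,416.64 × 0% = $0.00.
Total = $49,216.89 + $0.00 = $49,216.89.

$49,216.89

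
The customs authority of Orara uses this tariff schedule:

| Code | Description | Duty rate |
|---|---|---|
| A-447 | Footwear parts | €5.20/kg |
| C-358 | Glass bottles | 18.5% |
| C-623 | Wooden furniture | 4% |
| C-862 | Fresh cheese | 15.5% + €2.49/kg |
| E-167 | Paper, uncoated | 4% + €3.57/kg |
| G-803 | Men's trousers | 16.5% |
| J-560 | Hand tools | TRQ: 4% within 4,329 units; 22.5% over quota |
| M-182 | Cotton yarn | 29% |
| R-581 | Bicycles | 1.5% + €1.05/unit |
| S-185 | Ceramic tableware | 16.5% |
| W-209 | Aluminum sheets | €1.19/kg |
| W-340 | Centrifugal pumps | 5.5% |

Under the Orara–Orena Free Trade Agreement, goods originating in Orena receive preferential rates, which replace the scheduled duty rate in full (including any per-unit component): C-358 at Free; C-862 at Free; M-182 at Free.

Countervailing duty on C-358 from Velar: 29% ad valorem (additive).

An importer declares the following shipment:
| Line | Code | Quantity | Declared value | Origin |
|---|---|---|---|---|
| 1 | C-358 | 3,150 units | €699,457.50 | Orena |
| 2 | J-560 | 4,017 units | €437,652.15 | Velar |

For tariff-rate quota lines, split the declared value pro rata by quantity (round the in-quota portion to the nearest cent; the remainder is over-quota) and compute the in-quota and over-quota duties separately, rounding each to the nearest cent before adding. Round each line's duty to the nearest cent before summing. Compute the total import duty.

€17,506.09

Line 1 (C-358, Orena, 3,150 units, €699,457.50):
Base rate for C-358 is 18.5%.
Origin Orena qualifies under the Orara–Orena agreement and C-358 is covered: preferential rate Free applies instead.
The additional-duty order on C-358 targets Velar, not Orena; it does not apply.
Duty = €699,457.50 × 0% = €0.00.
Line 2 (J-560, Velar, 4,017 units, €437,652.15):
Code J-560 is under a tariff-rate quota (threshold 4,329 units). Quantity 4,017 units is within the quota, so the in-quota rate 4% applies to the full value.
Duty = €437,652.15 × 4% = €17,506.09.
Total = €0.00 + €17,506.09 = €17,506.09.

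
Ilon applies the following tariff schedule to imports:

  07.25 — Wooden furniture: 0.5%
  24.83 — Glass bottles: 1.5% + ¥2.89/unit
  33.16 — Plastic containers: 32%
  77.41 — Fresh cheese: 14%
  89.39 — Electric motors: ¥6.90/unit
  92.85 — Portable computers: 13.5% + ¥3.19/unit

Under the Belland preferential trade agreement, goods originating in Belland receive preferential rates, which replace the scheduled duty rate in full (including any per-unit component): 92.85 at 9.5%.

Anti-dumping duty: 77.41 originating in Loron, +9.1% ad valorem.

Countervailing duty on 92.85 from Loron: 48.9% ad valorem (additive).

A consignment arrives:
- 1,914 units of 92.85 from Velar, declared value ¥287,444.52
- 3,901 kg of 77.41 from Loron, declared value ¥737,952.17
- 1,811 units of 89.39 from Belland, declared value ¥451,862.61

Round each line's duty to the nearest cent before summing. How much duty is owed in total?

Line 1 (92.85, Velar, 1,914 units, ¥287,444.52):
Base rate for 92.85 is 13.5% + ¥3.19/unit.
92.85 has an FTA preferential rate, but origin Velar is not Belland; base rate stands.
The additional-duty order on 92.85 targets Loron, not Velar; it does not apply.
Duty = ¥287,444.52 × 13.5% + 1,914 × ¥3.19 = ¥44,910.67.
Line 2 (77.41, Loron, 3,901 kg, ¥737,952.17):
Base rate for 77.41 is 14%.
Additional duty on 77.41 from Loron: +9.1%. Applied ad valorem rate: 14% + 9.1% = 23.1%.
Duty = ¥737,952.17 × 23.1% = ¥170,466.95.
Line 3 (89.39, Belland, 1,811 units, ¥451,862.61):
Base rate for 89.39 is ¥6.90/unit.
Origin Belland is the FTA partner but 89.39 is not on the preference list; base rate stands.
Duty = 1,811 × ¥6.90 = ¥12,495.90.
Total = ¥44,910.67 + ¥170,466.95 + ¥12,495.90 = ¥227,873.52.

¥227,873.52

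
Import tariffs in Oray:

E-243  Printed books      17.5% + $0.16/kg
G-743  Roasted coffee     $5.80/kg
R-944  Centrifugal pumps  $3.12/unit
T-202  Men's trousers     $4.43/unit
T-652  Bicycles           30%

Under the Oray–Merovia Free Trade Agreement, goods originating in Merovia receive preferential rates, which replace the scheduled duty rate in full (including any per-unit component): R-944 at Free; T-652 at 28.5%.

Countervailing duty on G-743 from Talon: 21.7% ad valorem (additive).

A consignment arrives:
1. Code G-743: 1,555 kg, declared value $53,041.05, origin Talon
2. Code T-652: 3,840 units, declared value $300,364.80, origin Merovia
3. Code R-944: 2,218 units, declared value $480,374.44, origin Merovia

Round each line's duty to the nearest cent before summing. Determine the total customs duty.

Line 1 (G-743, Talon, 1,555 kg, $53,041.05):
Base rate for G-743 is $5.80/kg.
Additional duty on G-743 from Talon: +21.7% ad valorem. Applied ad valorem rate = 21.7%.
Duty = $53,041.05 × 21.7% + 1,555 × $5.80 = $20,528.91.
Line 2 (T-652, Merovia, 3,840 units, $300,364.80):
Base rate for T-652 is 30%.
Origin Merovia qualifies under the Oray–Merovia agreement and T-652 is covered: preferential rate 28.5% applies instead.
Duty = $300,364.80 × 28.5% = $85,603.97.
Line 3 (R-944, Merovia, 2,218 units, $480,374.44):
Base rate for R-944 is $3.12/unit.
Origin Merovia qualifies under the Oray–Merovia agreement and R-944 is covered: preferential rate Free applies instead.
Duty = $480,374.44 × 0% = $0.00.
Total = $20,528.91 + $85,603.97 + $0.00 = $106,132.88.

$106,132.88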